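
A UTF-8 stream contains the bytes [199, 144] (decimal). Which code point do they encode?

Leading byte 0xC7 = 11000111 matches 110xxxxx → 2-byte sequence.
Byte 1: 0xC7 = 11000111, payload 00111 (5 bits).
Byte 2: 0x90 = 10010000 (10xxxxxx ✓), payload 010000.
Concatenate: 00111010000 = 0x1D0 (11 bits → U+01D0).

U+01D0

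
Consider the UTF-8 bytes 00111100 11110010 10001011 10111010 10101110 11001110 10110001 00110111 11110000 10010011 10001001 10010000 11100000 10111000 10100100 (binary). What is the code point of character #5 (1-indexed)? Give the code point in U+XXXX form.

U+13250

Offset 0: leading byte 0x3C = 00111100 → 1-byte char #1 = 3C.
Offset 1: leading byte 0xF2 = 11110010 → 4-byte char #2 = F2 8B BA AE.
Offset 5: leading byte 0xCE = 11001110 → 2-byte char #3 = CE B1.
Offset 7: leading byte 0x37 = 00110111 → 1-byte char #4 = 37.
Offset 8: leading byte 0xF0 = 11110000 → 4-byte char #5 = F0 93 89 90.
Leading byte 0xF0 = 11110000 matches 11110xxx → 4-byte sequence.
Byte 1: 0xF0 = 11110000, payload 000 (3 bits).
Byte 2: 0x93 = 10010011 (10xxxxxx ✓), payload 010011.
Byte 3: 0x89 = 10001001 (10xxxxxx ✓), payload 001001.
Byte 4: 0x90 = 10010000 (10xxxxxx ✓), payload 010000.
Concatenate: 000010011001001010000 = 0x13250 (21 bits → U+13250).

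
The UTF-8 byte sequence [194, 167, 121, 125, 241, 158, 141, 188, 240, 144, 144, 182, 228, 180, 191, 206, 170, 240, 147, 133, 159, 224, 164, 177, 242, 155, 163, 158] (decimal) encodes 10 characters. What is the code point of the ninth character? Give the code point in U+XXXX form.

U+0931

Offset 0: leading byte 0xC2 = 11000010 → 2-byte char #1 = C2 A7.
Offset 2: leading byte 0x79 = 01111001 → 1-byte char #2 = 79.
Offset 3: leading byte 0x7D = 01111101 → 1-byte char #3 = 7D.
Offset 4: leading byte 0xF1 = 11110001 → 4-byte char #4 = F1 9E 8D BC.
Offset 8: leading byte 0xF0 = 11110000 → 4-byte char #5 = F0 90 90 B6.
Offset 12: leading byte 0xE4 = 11100100 → 3-byte char #6 = E4 B4 BF.
Offset 15: leading byte 0xCE = 11001110 → 2-byte char #7 = CE AA.
Offset 17: leading byte 0xF0 = 11110000 → 4-byte char #8 = F0 93 85 9F.
Offset 21: leading byte 0xE0 = 11100000 → 3-byte char #9 = E0 A4 B1.
Leading byte 0xE0 = 11100000 matches 1110xxxx → 3-byte sequence.
Byte 1: 0xE0 = 11100000, payload 0000 (4 bits).
Byte 2: 0xA4 = 10100100 (10xxxxxx ✓), payload 100100.
Byte 3: 0xB1 = 10110001 (10xxxxxx ✓), payload 110001.
Concatenate: 0000100100110001 = 0x931 (16 bits → U+0931).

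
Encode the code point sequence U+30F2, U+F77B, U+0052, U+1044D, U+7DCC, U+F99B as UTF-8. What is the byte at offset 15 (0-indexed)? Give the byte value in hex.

U+30F2 → 3-byte form E3 83 B2 at offsets 0–2.
U+F77B → 3-byte form EF 9D BB at offsets 3–5.
U+0052 → 1-byte form 52 at offsets 6–6.
U+1044D → 4-byte form F0 90 91 8D at offsets 7–10.
U+7DCC → 3-byte form E7 B7 8C at offsets 11–13.
U+F99B → 3-byte form EF A6 9B at offsets 14–16.
Offset 15 falls in char 6's range; it's byte 2 of EF A6 9B = 0xA6.

0xA6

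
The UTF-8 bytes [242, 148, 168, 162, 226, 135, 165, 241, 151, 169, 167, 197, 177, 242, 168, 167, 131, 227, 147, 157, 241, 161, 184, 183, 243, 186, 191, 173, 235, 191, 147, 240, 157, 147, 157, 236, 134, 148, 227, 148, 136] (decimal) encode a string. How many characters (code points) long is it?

12

Byte at offset 0: 0xF2 = 11110010 → 4-byte char (#1). Advance 4.
Byte at offset 4: 0xE2 = 11100010 → 3-byte char (#2). Advance 3.
Byte at offset 7: 0xF1 = 11110001 → 4-byte char (#3). Advance 4.
Byte at offset 11: 0xC5 = 11000101 → 2-byte char (#4). Advance 2.
Byte at offset 13: 0xF2 = 11110010 → 4-byte char (#5). Advance 4.
Byte at offset 17: 0xE3 = 11100011 → 3-byte char (#6). Advance 3.
Byte at offset 20: 0xF1 = 11110001 → 4-byte char (#7). Advance 4.
Byte at offset 24: 0xF3 = 11110011 → 4-byte char (#8). Advance 4.
Byte at offset 28: 0xEB = 11101011 → 3-byte char (#9). Advance 3.
Byte at offset 31: 0xF0 = 11110000 → 4-byte char (#10). Advance 4.
Byte at offset 35: 0xEC = 11101100 → 3-byte char (#11). Advance 3.
Byte at offset 38: 0xE3 = 11100011 → 3-byte char (#12). Advance 3.
Reached end at offset 41 after 12 code points.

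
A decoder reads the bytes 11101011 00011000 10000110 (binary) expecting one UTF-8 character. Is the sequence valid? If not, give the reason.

Leading byte 0xEB = 11101011 → 3-byte form.
Byte 2 is 0x18 = 00011000, which is not 10xxxxxx — expected a continuation byte.

invalid (non-continuation byte where continuation expected)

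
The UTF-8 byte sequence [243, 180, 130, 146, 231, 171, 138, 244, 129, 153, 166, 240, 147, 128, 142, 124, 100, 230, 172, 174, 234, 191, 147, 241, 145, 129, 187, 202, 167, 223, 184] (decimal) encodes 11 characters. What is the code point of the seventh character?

Offset 0: leading byte 0xF3 = 11110011 → 4-byte char #1 = F3 B4 82 92.
Offset 4: leading byte 0xE7 = 11100111 → 3-byte char #2 = E7 AB 8A.
Offset 7: leading byte 0xF4 = 11110100 → 4-byte char #3 = F4 81 99 A6.
Offset 11: leading byte 0xF0 = 11110000 → 4-byte char #4 = F0 93 80 8E.
Offset 15: leading byte 0x7C = 01111100 → 1-byte char #5 = 7C.
Offset 16: leading byte 0x64 = 01100100 → 1-byte char #6 = 64.
Offset 17: leading byte 0xE6 = 11100110 → 3-byte char #7 = E6 AC AE.
Leading byte 0xE6 = 11100110 matches 1110xxxx → 3-byte sequence.
Byte 1: 0xE6 = 11100110, payload 0110 (4 bits).
Byte 2: 0xAC = 10101100 (10xxxxxx ✓), payload 101100.
Byte 3: 0xAE = 10101110 (10xxxxxx ✓), payload 101110.
Concatenate: 0110101100101110 = 0x6B2E (16 bits → U+6B2E).

U+6B2E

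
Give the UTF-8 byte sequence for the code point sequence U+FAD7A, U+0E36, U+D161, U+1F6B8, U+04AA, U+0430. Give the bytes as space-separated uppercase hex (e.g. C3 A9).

U+FAD7A: 4-byte form → F3 BA B5 BA.
U+0E36: 3-byte form → E0 B8 B6.
U+D161: 3-byte form → ED 85 A1.
U+1F6B8: 4-byte form → F0 9F 9A B8.
U+04AA: 2-byte form → D2 AA.
U+0430: 2-byte form → D0 B0.
Concatenated (18 bytes): F3 BA B5 BA E0 B8 B6 ED 85 A1 F0 9F 9A B8 D2 AA D0 B0.

F3 BA B5 BA E0 B8 B6 ED 85 A1 F0 9F 9A B8 D2 AA D0 B0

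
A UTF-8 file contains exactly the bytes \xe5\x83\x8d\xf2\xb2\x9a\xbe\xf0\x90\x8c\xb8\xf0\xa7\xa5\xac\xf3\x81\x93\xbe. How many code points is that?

Byte at offset 0: 0xE5 = 11100101 → 3-byte char (#1). Advance 3.
Byte at offset 3: 0xF2 = 11110010 → 4-byte char (#2). Advance 4.
Byte at offset 7: 0xF0 = 11110000 → 4-byte char (#3). Advance 4.
Byte at offset 11: 0xF0 = 11110000 → 4-byte char (#4). Advance 4.
Byte at offset 15: 0xF3 = 11110011 → 4-byte char (#5). Advance 4.
Reached end at offset 19 after 5 code points.

5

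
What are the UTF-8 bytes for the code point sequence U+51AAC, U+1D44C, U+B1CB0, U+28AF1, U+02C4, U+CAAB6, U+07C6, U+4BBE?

U+51AAC: 4-byte form → F1 91 AA AC.
U+1D44C: 4-byte form → F0 9D 91 8C.
U+B1CB0: 4-byte form → F2 B1 B2 B0.
U+28AF1: 4-byte form → F0 A8 AB B1.
U+02C4: 2-byte form → CB 84.
U+CAAB6: 4-byte form → F3 8A AA B6.
U+07C6: 2-byte form → DF 86.
U+4BBE: 3-byte form → E4 AE BE.
Concatenated (27 bytes): F1 91 AA AC F0 9D 91 8C F2 B1 B2 B0 F0 A8 AB B1 CB 84 F3 8A AA B6 DF 86 E4 AE BE.

F1 91 AA AC F0 9D 91 8C F2 B1 B2 B0 F0 A8 AB B1 CB 84 F3 8A AA B6 DF 86 E4 AE BE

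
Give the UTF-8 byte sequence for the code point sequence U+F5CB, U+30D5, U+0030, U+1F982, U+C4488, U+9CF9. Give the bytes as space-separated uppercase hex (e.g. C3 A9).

EF 97 8B E3 83 95 30 F0 9F A6 82 F3 84 92 88 E9 B3 B9

U+F5CB: 3-byte form → EF 97 8B.
U+30D5: 3-byte form → E3 83 95.
U+0030: 1-byte form → 30.
U+1F982: 4-byte form → F0 9F A6 82.
U+C4488: 4-byte form → F3 84 92 88.
U+9CF9: 3-byte form → E9 B3 B9.
Concatenated (18 bytes): EF 97 8B E3 83 95 30 F0 9F A6 82 F3 84 92 88 E9 B3 B9.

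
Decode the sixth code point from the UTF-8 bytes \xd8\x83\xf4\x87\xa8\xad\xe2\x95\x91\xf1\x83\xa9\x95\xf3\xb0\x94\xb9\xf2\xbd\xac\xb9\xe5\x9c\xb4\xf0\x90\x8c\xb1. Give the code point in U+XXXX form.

Offset 0: leading byte 0xD8 = 11011000 → 2-byte char #1 = D8 83.
Offset 2: leading byte 0xF4 = 11110100 → 4-byte char #2 = F4 87 A8 AD.
Offset 6: leading byte 0xE2 = 11100010 → 3-byte char #3 = E2 95 91.
Offset 9: leading byte 0xF1 = 11110001 → 4-byte char #4 = F1 83 A9 95.
Offset 13: leading byte 0xF3 = 11110011 → 4-byte char #5 = F3 B0 94 B9.
Offset 17: leading byte 0xF2 = 11110010 → 4-byte char #6 = F2 BD AC B9.
Leading byte 0xF2 = 11110010 matches 11110xxx → 4-byte sequence.
Byte 1: 0xF2 = 11110010, payload 010 (3 bits).
Byte 2: 0xBD = 10111101 (10xxxxxx ✓), payload 111101.
Byte 3: 0xAC = 10101100 (10xxxxxx ✓), payload 101100.
Byte 4: 0xB9 = 10111001 (10xxxxxx ✓), payload 111001.
Concatenate: 010111101101100111001 = 0xBDB39 (21 bits → U+BDB39).

U+BDB39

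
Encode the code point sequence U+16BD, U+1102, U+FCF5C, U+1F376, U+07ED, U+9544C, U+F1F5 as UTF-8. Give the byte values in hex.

U+16BD: 3-byte form → E1 9A BD.
U+1102: 3-byte form → E1 84 82.
U+FCF5C: 4-byte form → F3 BC BD 9C.
U+1F376: 4-byte form → F0 9F 8D B6.
U+07ED: 2-byte form → DF AD.
U+9544C: 4-byte form → F2 95 91 8C.
U+F1F5: 3-byte form → EF 87 B5.
Concatenated (23 bytes): E1 9A BD E1 84 82 F3 BC BD 9C F0 9F 8D B6 DF AD F2 95 91 8C EF 87 B5.

E1 9A BD E1 84 82 F3 BC BD 9C F0 9F 8D B6 DF AD F2 95 91 8C EF 87 B5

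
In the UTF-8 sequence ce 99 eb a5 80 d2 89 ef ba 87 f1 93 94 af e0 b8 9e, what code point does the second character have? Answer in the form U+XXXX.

U+B940

Offset 0: leading byte 0xCE = 11001110 → 2-byte char #1 = CE 99.
Offset 2: leading byte 0xEB = 11101011 → 3-byte char #2 = EB A5 80.
Leading byte 0xEB = 11101011 matches 1110xxxx → 3-byte sequence.
Byte 1: 0xEB = 11101011, payload 1011 (4 bits).
Byte 2: 0xA5 = 10100101 (10xxxxxx ✓), payload 100101.
Byte 3: 0x80 = 10000000 (10xxxxxx ✓), payload 000000.
Concatenate: 1011100101000000 = 0xB940 (16 bits → U+B940).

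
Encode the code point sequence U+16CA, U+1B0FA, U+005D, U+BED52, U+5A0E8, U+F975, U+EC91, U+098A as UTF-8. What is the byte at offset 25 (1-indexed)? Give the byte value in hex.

0x8A

1-indexed offset 25 is 0-indexed offset 24.
U+16CA → 3-byte form E1 9B 8A at offsets 0–2.
U+1B0FA → 4-byte form F0 9B 83 BA at offsets 3–6.
U+005D → 1-byte form 5D at offsets 7–7.
U+BED52 → 4-byte form F2 BE B5 92 at offsets 8–11.
U+5A0E8 → 4-byte form F1 9A 83 A8 at offsets 12–15.
U+F975 → 3-byte form EF A5 B5 at offsets 16–18.
U+EC91 → 3-byte form EE B2 91 at offsets 19–21.
U+098A → 3-byte form E0 A6 8A at offsets 22–24.
Offset 24 falls in char 8's range; it's byte 3 of E0 A6 8A = 0x8A.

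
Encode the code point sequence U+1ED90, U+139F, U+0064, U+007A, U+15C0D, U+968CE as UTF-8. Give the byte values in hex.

U+1ED90: 4-byte form → F0 9E B6 90.
U+139F: 3-byte form → E1 8E 9F.
U+0064: 1-byte form → 64.
U+007A: 1-byte form → 7A.
U+15C0D: 4-byte form → F0 95 B0 8D.
U+968CE: 4-byte form → F2 96 A3 8E.
Concatenated (17 bytes): F0 9E B6 90 E1 8E 9F 64 7A F0 95 B0 8D F2 96 A3 8E.

F0 9E B6 90 E1 8E 9F 64 7A F0 95 B0 8D F2 96 A3 8E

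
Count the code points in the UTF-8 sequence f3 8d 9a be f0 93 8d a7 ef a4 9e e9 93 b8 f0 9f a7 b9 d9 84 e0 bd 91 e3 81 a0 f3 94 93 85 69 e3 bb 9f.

Byte at offset 0: 0xF3 = 11110011 → 4-byte char (#1). Advance 4.
Byte at offset 4: 0xF0 = 11110000 → 4-byte char (#2). Advance 4.
Byte at offset 8: 0xEF = 11101111 → 3-byte char (#3). Advance 3.
Byte at offset 11: 0xE9 = 11101001 → 3-byte char (#4). Advance 3.
Byte at offset 14: 0xF0 = 11110000 → 4-byte char (#5). Advance 4.
Byte at offset 18: 0xD9 = 11011001 → 2-byte char (#6). Advance 2.
Byte at offset 20: 0xE0 = 11100000 → 3-byte char (#7). Advance 3.
Byte at offset 23: 0xE3 = 11100011 → 3-byte char (#8). Advance 3.
Byte at offset 26: 0xF3 = 11110011 → 4-byte char (#9). Advance 4.
Byte at offset 30: 0x69 = 01101001 → 1-byte char (#10). Advance 1.
Byte at offset 31: 0xE3 = 11100011 → 3-byte char (#11). Advance 3.
Reached end at offset 34 after 11 code points.

11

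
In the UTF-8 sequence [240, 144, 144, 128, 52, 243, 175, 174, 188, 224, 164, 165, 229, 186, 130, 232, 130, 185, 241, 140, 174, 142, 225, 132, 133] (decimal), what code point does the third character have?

Offset 0: leading byte 0xF0 = 11110000 → 4-byte char #1 = F0 90 90 80.
Offset 4: leading byte 0x34 = 00110100 → 1-byte char #2 = 34.
Offset 5: leading byte 0xF3 = 11110011 → 4-byte char #3 = F3 AF AE BC.
Leading byte 0xF3 = 11110011 matches 11110xxx → 4-byte sequence.
Byte 1: 0xF3 = 11110011, payload 011 (3 bits).
Byte 2: 0xAF = 10101111 (10xxxxxx ✓), payload 101111.
Byte 3: 0xAE = 10101110 (10xxxxxx ✓), payload 101110.
Byte 4: 0xBC = 10111100 (10xxxxxx ✓), payload 111100.
Concatenate: 011101111101110111100 = 0xEFBBC (21 bits → U+EFBBC).

U+EFBBC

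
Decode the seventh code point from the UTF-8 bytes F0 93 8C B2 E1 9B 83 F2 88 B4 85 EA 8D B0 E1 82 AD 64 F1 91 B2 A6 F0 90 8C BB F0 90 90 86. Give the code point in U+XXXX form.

U+51CA6

Offset 0: leading byte 0xF0 = 11110000 → 4-byte char #1 = F0 93 8C B2.
Offset 4: leading byte 0xE1 = 11100001 → 3-byte char #2 = E1 9B 83.
Offset 7: leading byte 0xF2 = 11110010 → 4-byte char #3 = F2 88 B4 85.
Offset 11: leading byte 0xEA = 11101010 → 3-byte char #4 = EA 8D B0.
Offset 14: leading byte 0xE1 = 11100001 → 3-byte char #5 = E1 82 AD.
Offset 17: leading byte 0x64 = 01100100 → 1-byte char #6 = 64.
Offset 18: leading byte 0xF1 = 11110001 → 4-byte char #7 = F1 91 B2 A6.
Leading byte 0xF1 = 11110001 matches 11110xxx → 4-byte sequence.
Byte 1: 0xF1 = 11110001, payload 001 (3 bits).
Byte 2: 0x91 = 10010001 (10xxxxxx ✓), payload 010001.
Byte 3: 0xB2 = 10110010 (10xxxxxx ✓), payload 110010.
Byte 4: 0xA6 = 10100110 (10xxxxxx ✓), payload 100110.
Concatenate: 001010001110010100110 = 0x51CA6 (21 bits → U+51CA6).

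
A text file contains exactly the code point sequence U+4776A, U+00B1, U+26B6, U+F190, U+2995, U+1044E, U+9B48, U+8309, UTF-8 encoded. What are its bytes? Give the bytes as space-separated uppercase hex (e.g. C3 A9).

F1 87 9D AA C2 B1 E2 9A B6 EF 86 90 E2 A6 95 F0 90 91 8E E9 AD 88 E8 8C 89

U+4776A: 4-byte form → F1 87 9D AA.
U+00B1: 2-byte form → C2 B1.
U+26B6: 3-byte form → E2 9A B6.
U+F190: 3-byte form → EF 86 90.
U+2995: 3-byte form → E2 A6 95.
U+1044E: 4-byte form → F0 90 91 8E.
U+9B48: 3-byte form → E9 AD 88.
U+8309: 3-byte form → E8 8C 89.
Concatenated (25 bytes): F1 87 9D AA C2 B1 E2 9A B6 EF 86 90 E2 A6 95 F0 90 91 8E E9 AD 88 E8 8C 89.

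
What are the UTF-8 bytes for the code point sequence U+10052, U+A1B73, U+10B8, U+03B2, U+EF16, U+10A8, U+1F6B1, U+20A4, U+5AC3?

F0 90 81 92 F2 A1 AD B3 E1 82 B8 CE B2 EE BC 96 E1 82 A8 F0 9F 9A B1 E2 82 A4 E5 AB 83

U+10052: 4-byte form → F0 90 81 92.
U+A1B73: 4-byte form → F2 A1 AD B3.
U+10B8: 3-byte form → E1 82 B8.
U+03B2: 2-byte form → CE B2.
U+EF16: 3-byte form → EE BC 96.
U+10A8: 3-byte form → E1 82 A8.
U+1F6B1: 4-byte form → F0 9F 9A B1.
U+20A4: 3-byte form → E2 82 A4.
U+5AC3: 3-byte form → E5 AB 83.
Concatenated (29 bytes): F0 90 81 92 F2 A1 AD B3 E1 82 B8 CE B2 EE BC 96 E1 82 A8 F0 9F 9A B1 E2 82 A4 E5 AB 83.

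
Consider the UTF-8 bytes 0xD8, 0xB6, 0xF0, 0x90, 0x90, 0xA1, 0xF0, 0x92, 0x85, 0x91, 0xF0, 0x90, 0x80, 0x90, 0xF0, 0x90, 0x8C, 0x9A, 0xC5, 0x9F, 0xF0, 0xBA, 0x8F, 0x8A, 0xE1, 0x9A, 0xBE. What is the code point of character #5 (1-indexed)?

U+1031A

Offset 0: leading byte 0xD8 = 11011000 → 2-byte char #1 = D8 B6.
Offset 2: leading byte 0xF0 = 11110000 → 4-byte char #2 = F0 90 90 A1.
Offset 6: leading byte 0xF0 = 11110000 → 4-byte char #3 = F0 92 85 91.
Offset 10: leading byte 0xF0 = 11110000 → 4-byte char #4 = F0 90 80 90.
Offset 14: leading byte 0xF0 = 11110000 → 4-byte char #5 = F0 90 8C 9A.
Leading byte 0xF0 = 11110000 matches 11110xxx → 4-byte sequence.
Byte 1: 0xF0 = 11110000, payload 000 (3 bits).
Byte 2: 0x90 = 10010000 (10xxxxxx ✓), payload 010000.
Byte 3: 0x8C = 10001100 (10xxxxxx ✓), payload 001100.
Byte 4: 0x9A = 10011010 (10xxxxxx ✓), payload 011010.
Concatenate: 000010000001100011010 = 0x1031A (21 bits → U+1031A).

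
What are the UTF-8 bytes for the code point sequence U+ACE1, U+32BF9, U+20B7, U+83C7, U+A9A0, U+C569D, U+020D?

U+ACE1: 3-byte form → EA B3 A1.
U+32BF9: 4-byte form → F0 B2 AF B9.
U+20B7: 3-byte form → E2 82 B7.
U+83C7: 3-byte form → E8 8F 87.
U+A9A0: 3-byte form → EA A6 A0.
U+C569D: 4-byte form → F3 85 9A 9D.
U+020D: 2-byte form → C8 8D.
Concatenated (22 bytes): EA B3 A1 F0 B2 AF B9 E2 82 B7 E8 8F 87 EA A6 A0 F3 85 9A 9D C8 8D.

EA B3 A1 F0 B2 AF B9 E2 82 B7 E8 8F 87 EA A6 A0 F3 85 9A 9D C8 8D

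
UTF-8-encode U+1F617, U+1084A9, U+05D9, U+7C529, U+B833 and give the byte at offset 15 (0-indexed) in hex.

U+1F617 → 4-byte form F0 9F 98 97 at offsets 0–3.
U+1084A9 → 4-byte form F4 88 92 A9 at offsets 4–7.
U+05D9 → 2-byte form D7 99 at offsets 8–9.
U+7C529 → 4-byte form F1 BC 94 A9 at offsets 10–13.
U+B833 → 3-byte form EB A0 B3 at offsets 14–16.
Offset 15 falls in char 5's range; it's byte 2 of EB A0 B3 = 0xA0.

0xA0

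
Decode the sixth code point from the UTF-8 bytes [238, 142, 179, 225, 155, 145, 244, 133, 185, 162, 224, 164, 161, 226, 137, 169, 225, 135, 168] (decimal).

Offset 0: leading byte 0xEE = 11101110 → 3-byte char #1 = EE 8E B3.
Offset 3: leading byte 0xE1 = 11100001 → 3-byte char #2 = E1 9B 91.
Offset 6: leading byte 0xF4 = 11110100 → 4-byte char #3 = F4 85 B9 A2.
Offset 10: leading byte 0xE0 = 11100000 → 3-byte char #4 = E0 A4 A1.
Offset 13: leading byte 0xE2 = 11100010 → 3-byte char #5 = E2 89 A9.
Offset 16: leading byte 0xE1 = 11100001 → 3-byte char #6 = E1 87 A8.
Leading byte 0xE1 = 11100001 matches 1110xxxx → 3-byte sequence.
Byte 1: 0xE1 = 11100001, payload 0001 (4 bits).
Byte 2: 0x87 = 10000111 (10xxxxxx ✓), payload 000111.
Byte 3: 0xA8 = 10101000 (10xxxxxx ✓), payload 101000.
Concatenate: 0001000111101000 = 0x11E8 (16 bits → U+11E8).

U+11E8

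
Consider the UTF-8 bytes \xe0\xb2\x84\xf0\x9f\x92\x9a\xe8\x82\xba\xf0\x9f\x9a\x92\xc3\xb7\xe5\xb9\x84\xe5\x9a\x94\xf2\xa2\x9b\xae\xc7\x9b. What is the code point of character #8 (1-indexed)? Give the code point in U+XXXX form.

U+A26EE

Offset 0: leading byte 0xE0 = 11100000 → 3-byte char #1 = E0 B2 84.
Offset 3: leading byte 0xF0 = 11110000 → 4-byte char #2 = F0 9F 92 9A.
Offset 7: leading byte 0xE8 = 11101000 → 3-byte char #3 = E8 82 BA.
Offset 10: leading byte 0xF0 = 11110000 → 4-byte char #4 = F0 9F 9A 92.
Offset 14: leading byte 0xC3 = 11000011 → 2-byte char #5 = C3 B7.
Offset 16: leading byte 0xE5 = 11100101 → 3-byte char #6 = E5 B9 84.
Offset 19: leading byte 0xE5 = 11100101 → 3-byte char #7 = E5 9A 94.
Offset 22: leading byte 0xF2 = 11110010 → 4-byte char #8 = F2 A2 9B AE.
Leading byte 0xF2 = 11110010 matches 11110xxx → 4-byte sequence.
Byte 1: 0xF2 = 11110010, payload 010 (3 bits).
Byte 2: 0xA2 = 10100010 (10xxxxxx ✓), payload 100010.
Byte 3: 0x9B = 10011011 (10xxxxxx ✓), payload 011011.
Byte 4: 0xAE = 10101110 (10xxxxxx ✓), payload 101110.
Concatenate: 010100010011011101110 = 0xA26EE (21 bits → U+A26EE).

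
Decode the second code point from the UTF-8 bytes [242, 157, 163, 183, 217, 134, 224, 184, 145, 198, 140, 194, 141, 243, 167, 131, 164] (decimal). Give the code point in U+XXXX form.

U+0646

Offset 0: leading byte 0xF2 = 11110010 → 4-byte char #1 = F2 9D A3 B7.
Offset 4: leading byte 0xD9 = 11011001 → 2-byte char #2 = D9 86.
Leading byte 0xD9 = 11011001 matches 110xxxxx → 2-byte sequence.
Byte 1: 0xD9 = 11011001, payload 11001 (5 bits).
Byte 2: 0x86 = 10000110 (10xxxxxx ✓), payload 000110.
Concatenate: 11001000110 = 0x646 (11 bits → U+0646).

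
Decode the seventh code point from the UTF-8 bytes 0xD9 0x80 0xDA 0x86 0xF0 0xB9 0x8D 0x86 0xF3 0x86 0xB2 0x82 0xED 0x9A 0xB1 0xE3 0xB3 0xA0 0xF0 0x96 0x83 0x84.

Offset 0: leading byte 0xD9 = 11011001 → 2-byte char #1 = D9 80.
Offset 2: leading byte 0xDA = 11011010 → 2-byte char #2 = DA 86.
Offset 4: leading byte 0xF0 = 11110000 → 4-byte char #3 = F0 B9 8D 86.
Offset 8: leading byte 0xF3 = 11110011 → 4-byte char #4 = F3 86 B2 82.
Offset 12: leading byte 0xED = 11101101 → 3-byte char #5 = ED 9A B1.
Offset 15: leading byte 0xE3 = 11100011 → 3-byte char #6 = E3 B3 A0.
Offset 18: leading byte 0xF0 = 11110000 → 4-byte char #7 = F0 96 83 84.
Leading byte 0xF0 = 11110000 matches 11110xxx → 4-byte sequence.
Byte 1: 0xF0 = 11110000, payload 000 (3 bits).
Byte 2: 0x96 = 10010110 (10xxxxxx ✓), payload 010110.
Byte 3: 0x83 = 10000011 (10xxxxxx ✓), payload 000011.
Byte 4: 0x84 = 10000100 (10xxxxxx ✓), payload 000100.
Concatenate: 000010110000011000100 = 0x160C4 (21 bits → U+160C4).

U+160C4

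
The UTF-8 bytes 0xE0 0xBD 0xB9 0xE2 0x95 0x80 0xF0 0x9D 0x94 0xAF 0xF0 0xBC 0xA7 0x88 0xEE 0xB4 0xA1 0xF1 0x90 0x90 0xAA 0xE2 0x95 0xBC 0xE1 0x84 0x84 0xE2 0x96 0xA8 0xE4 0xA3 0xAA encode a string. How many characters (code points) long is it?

10

Byte at offset 0: 0xE0 = 11100000 → 3-byte char (#1). Advance 3.
Byte at offset 3: 0xE2 = 11100010 → 3-byte char (#2). Advance 3.
Byte at offset 6: 0xF0 = 11110000 → 4-byte char (#3). Advance 4.
Byte at offset 10: 0xF0 = 11110000 → 4-byte char (#4). Advance 4.
Byte at offset 14: 0xEE = 11101110 → 3-byte char (#5). Advance 3.
Byte at offset 17: 0xF1 = 11110001 → 4-byte char (#6). Advance 4.
Byte at offset 21: 0xE2 = 11100010 → 3-byte char (#7). Advance 3.
Byte at offset 24: 0xE1 = 11100001 → 3-byte char (#8). Advance 3.
Byte at offset 27: 0xE2 = 11100010 → 3-byte char (#9). Advance 3.
Byte at offset 30: 0xE4 = 11100100 → 3-byte char (#10). Advance 3.
Reached end at offset 33 after 10 code points.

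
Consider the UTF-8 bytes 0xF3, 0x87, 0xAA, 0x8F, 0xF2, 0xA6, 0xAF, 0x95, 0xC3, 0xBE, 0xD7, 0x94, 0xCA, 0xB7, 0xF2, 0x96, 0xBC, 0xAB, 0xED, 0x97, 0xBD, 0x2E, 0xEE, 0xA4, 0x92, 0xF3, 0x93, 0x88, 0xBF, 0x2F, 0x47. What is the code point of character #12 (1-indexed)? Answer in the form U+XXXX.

Offset 0: leading byte 0xF3 = 11110011 → 4-byte char #1 = F3 87 AA 8F.
Offset 4: leading byte 0xF2 = 11110010 → 4-byte char #2 = F2 A6 AF 95.
Offset 8: leading byte 0xC3 = 11000011 → 2-byte char #3 = C3 BE.
Offset 10: leading byte 0xD7 = 11010111 → 2-byte char #4 = D7 94.
Offset 12: leading byte 0xCA = 11001010 → 2-byte char #5 = CA B7.
Offset 14: leading byte 0xF2 = 11110010 → 4-byte char #6 = F2 96 BC AB.
Offset 18: leading byte 0xED = 11101101 → 3-byte char #7 = ED 97 BD.
Offset 21: leading byte 0x2E = 00101110 → 1-byte char #8 = 2E.
Offset 22: leading byte 0xEE = 11101110 → 3-byte char #9 = EE A4 92.
Offset 25: leading byte 0xF3 = 11110011 → 4-byte char #10 = F3 93 88 BF.
Offset 29: leading byte 0x2F = 00101111 → 1-byte char #11 = 2F.
Offset 30: leading byte 0x47 = 01000111 → 1-byte char #12 = 47.
Leading byte 0x47 = 01000111 matches 0xxxxxxx → 1-byte sequence.
Byte 1: 0x47 = 01000111, payload 1000111 (7 bits).
Concatenate: 1000111 = 0x47 (7 bits → U+0047).

U+0047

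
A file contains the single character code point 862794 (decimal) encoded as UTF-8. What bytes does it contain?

F3 92 A9 8A

U+D2A4A = 0xD2A4A = 862794 decimal. In range U+10000–U+10FFFF → 4-byte form: 11110xxx 10xxxxxx 10xxxxxx 10xxxxxx.
Binary (21 bits): 011010010101001001010.
Split 3+6+6+6: 011 | 010010 | 101001 | 001010.
Byte 1: 11110011 = 0xF3.
Byte 2: 10010010 = 0x92.
Byte 3: 10101001 = 0xA9.
Byte 4: 10001010 = 0x8A.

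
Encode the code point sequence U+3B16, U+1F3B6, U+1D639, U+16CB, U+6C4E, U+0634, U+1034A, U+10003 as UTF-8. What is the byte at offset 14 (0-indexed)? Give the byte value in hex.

U+3B16 → 3-byte form E3 AC 96 at offsets 0–2.
U+1F3B6 → 4-byte form F0 9F 8E B6 at offsets 3–6.
U+1D639 → 4-byte form F0 9D 98 B9 at offsets 7–10.
U+16CB → 3-byte form E1 9B 8B at offsets 11–13.
U+6C4E → 3-byte form E6 B1 8E at offsets 14–16.
Offset 14 falls in char 5's range; it's byte 1 of E6 B1 8E = 0xE6.

0xE6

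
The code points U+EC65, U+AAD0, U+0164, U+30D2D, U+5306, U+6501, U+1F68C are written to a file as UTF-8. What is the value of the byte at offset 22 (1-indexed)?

0x8C

1-indexed offset 22 is 0-indexed offset 21.
U+EC65 → 3-byte form EE B1 A5 at offsets 0–2.
U+AAD0 → 3-byte form EA AB 90 at offsets 3–5.
U+0164 → 2-byte form C5 A4 at offsets 6–7.
U+30D2D → 4-byte form F0 B0 B4 AD at offsets 8–11.
U+5306 → 3-byte form E5 8C 86 at offsets 12–14.
U+6501 → 3-byte form E6 94 81 at offsets 15–17.
U+1F68C → 4-byte form F0 9F 9A 8C at offsets 18–21.
Offset 21 falls in char 7's range; it's byte 4 of F0 9F 9A 8C = 0x8C.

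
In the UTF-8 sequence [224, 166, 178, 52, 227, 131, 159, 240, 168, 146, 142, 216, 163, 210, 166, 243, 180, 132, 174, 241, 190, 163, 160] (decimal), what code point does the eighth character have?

Offset 0: leading byte 0xE0 = 11100000 → 3-byte char #1 = E0 A6 B2.
Offset 3: leading byte 0x34 = 00110100 → 1-byte char #2 = 34.
Offset 4: leading byte 0xE3 = 11100011 → 3-byte char #3 = E3 83 9F.
Offset 7: leading byte 0xF0 = 11110000 → 4-byte char #4 = F0 A8 92 8E.
Offset 11: leading byte 0xD8 = 11011000 → 2-byte char #5 = D8 A3.
Offset 13: leading byte 0xD2 = 11010010 → 2-byte char #6 = D2 A6.
Offset 15: leading byte 0xF3 = 11110011 → 4-byte char #7 = F3 B4 84 AE.
Offset 19: leading byte 0xF1 = 11110001 → 4-byte char #8 = F1 BE A3 A0.
Leading byte 0xF1 = 11110001 matches 11110xxx → 4-byte sequence.
Byte 1: 0xF1 = 11110001, payload 001 (3 bits).
Byte 2: 0xBE = 10111110 (10xxxxxx ✓), payload 111110.
Byte 3: 0xA3 = 10100011 (10xxxxxx ✓), payload 100011.
Byte 4: 0xA0 = 10100000 (10xxxxxx ✓), payload 100000.
Concatenate: 001111110100011100000 = 0x7E8E0 (21 bits → U+7E8E0).

U+7E8E0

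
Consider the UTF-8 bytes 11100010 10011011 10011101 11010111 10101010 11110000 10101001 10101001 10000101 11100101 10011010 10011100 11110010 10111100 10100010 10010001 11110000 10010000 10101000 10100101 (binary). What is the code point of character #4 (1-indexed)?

U+569C

Offset 0: leading byte 0xE2 = 11100010 → 3-byte char #1 = E2 9B 9D.
Offset 3: leading byte 0xD7 = 11010111 → 2-byte char #2 = D7 AA.
Offset 5: leading byte 0xF0 = 11110000 → 4-byte char #3 = F0 A9 A9 85.
Offset 9: leading byte 0xE5 = 11100101 → 3-byte char #4 = E5 9A 9C.
Leading byte 0xE5 = 11100101 matches 1110xxxx → 3-byte sequence.
Byte 1: 0xE5 = 11100101, payload 0101 (4 bits).
Byte 2: 0x9A = 10011010 (10xxxxxx ✓), payload 011010.
Byte 3: 0x9C = 10011100 (10xxxxxx ✓), payload 011100.
Concatenate: 0101011010011100 = 0x569C (16 bits → U+569C).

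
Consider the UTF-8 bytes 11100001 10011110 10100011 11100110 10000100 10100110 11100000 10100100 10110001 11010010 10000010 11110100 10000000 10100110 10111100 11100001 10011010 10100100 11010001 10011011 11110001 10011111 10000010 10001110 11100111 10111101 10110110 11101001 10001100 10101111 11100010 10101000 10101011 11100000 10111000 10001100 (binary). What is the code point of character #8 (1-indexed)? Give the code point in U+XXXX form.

Offset 0: leading byte 0xE1 = 11100001 → 3-byte char #1 = E1 9E A3.
Offset 3: leading byte 0xE6 = 11100110 → 3-byte char #2 = E6 84 A6.
Offset 6: leading byte 0xE0 = 11100000 → 3-byte char #3 = E0 A4 B1.
Offset 9: leading byte 0xD2 = 11010010 → 2-byte char #4 = D2 82.
Offset 11: leading byte 0xF4 = 11110100 → 4-byte char #5 = F4 80 A6 BC.
Offset 15: leading byte 0xE1 = 11100001 → 3-byte char #6 = E1 9A A4.
Offset 18: leading byte 0xD1 = 11010001 → 2-byte char #7 = D1 9B.
Offset 20: leading byte 0xF1 = 11110001 → 4-byte char #8 = F1 9F 82 8E.
Leading byte 0xF1 = 11110001 matches 11110xxx → 4-byte sequence.
Byte 1: 0xF1 = 11110001, payload 001 (3 bits).
Byte 2: 0x9F = 10011111 (10xxxxxx ✓), payload 011111.
Byte 3: 0x82 = 10000010 (10xxxxxx ✓), payload 000010.
Byte 4: 0x8E = 10001110 (10xxxxxx ✓), payload 001110.
Concatenate: 001011111000010001110 = 0x5F08E (21 bits → U+5F08E).

U+5F08E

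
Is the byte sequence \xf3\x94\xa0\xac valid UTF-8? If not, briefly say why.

valid

Leading byte 0xF3 = 11110011 → 4-byte form.
Continuation bytes 0x94=10010100, 0xA0=10100000, 0xAC=10101100 all match 10xxxxxx.
Decoded value 0xD482C is ≥ 0x10000 (shortest form) and not a surrogate.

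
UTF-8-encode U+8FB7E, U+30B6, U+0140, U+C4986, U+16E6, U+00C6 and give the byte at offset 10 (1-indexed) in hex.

0xF3

1-indexed offset 10 is 0-indexed offset 9.
U+8FB7E → 4-byte form F2 8F AD BE at offsets 0–3.
U+30B6 → 3-byte form E3 82 B6 at offsets 4–6.
U+0140 → 2-byte form C5 80 at offsets 7–8.
U+C4986 → 4-byte form F3 84 A6 86 at offsets 9–12.
Offset 9 falls in char 4's range; it's byte 1 of F3 84 A6 86 = 0xF3.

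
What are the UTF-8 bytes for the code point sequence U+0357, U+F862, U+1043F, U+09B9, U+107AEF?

CD 97 EF A1 A2 F0 90 90 BF E0 A6 B9 F4 87 AB AF

U+0357: 2-byte form → CD 97.
U+F862: 3-byte form → EF A1 A2.
U+1043F: 4-byte form → F0 90 90 BF.
U+09B9: 3-byte form → E0 A6 B9.
U+107AEF: 4-byte form → F4 87 AB AF.
Concatenated (16 bytes): CD 97 EF A1 A2 F0 90 90 BF E0 A6 B9 F4 87 AB AF.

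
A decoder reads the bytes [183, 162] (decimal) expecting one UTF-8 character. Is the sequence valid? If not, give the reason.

Byte 0xB7 = 10110111 has the form 10xxxxxx — a continuation byte — but there is no preceding leading byte.

invalid (continuation byte with no leading byte)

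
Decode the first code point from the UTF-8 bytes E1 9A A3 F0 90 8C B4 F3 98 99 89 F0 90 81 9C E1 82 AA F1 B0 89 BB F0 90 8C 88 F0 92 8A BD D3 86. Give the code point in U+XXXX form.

Offset 0: leading byte 0xE1 = 11100001 → 3-byte char #1 = E1 9A A3.
Leading byte 0xE1 = 11100001 matches 1110xxxx → 3-byte sequence.
Byte 1: 0xE1 = 11100001, payload 0001 (4 bits).
Byte 2: 0x9A = 10011010 (10xxxxxx ✓), payload 011010.
Byte 3: 0xA3 = 10100011 (10xxxxxx ✓), payload 100011.
Concatenate: 0001011010100011 = 0x16A3 (16 bits → U+16A3).

U+16A3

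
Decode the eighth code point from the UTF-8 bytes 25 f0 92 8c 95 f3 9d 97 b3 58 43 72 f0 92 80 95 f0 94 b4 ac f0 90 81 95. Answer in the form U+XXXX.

Offset 0: leading byte 0x25 = 00100101 → 1-byte char #1 = 25.
Offset 1: leading byte 0xF0 = 11110000 → 4-byte char #2 = F0 92 8C 95.
Offset 5: leading byte 0xF3 = 11110011 → 4-byte char #3 = F3 9D 97 B3.
Offset 9: leading byte 0x58 = 01011000 → 1-byte char #4 = 58.
Offset 10: leading byte 0x43 = 01000011 → 1-byte char #5 = 43.
Offset 11: leading byte 0x72 = 01110010 → 1-byte char #6 = 72.
Offset 12: leading byte 0xF0 = 11110000 → 4-byte char #7 = F0 92 80 95.
Offset 16: leading byte 0xF0 = 11110000 → 4-byte char #8 = F0 94 B4 AC.
Leading byte 0xF0 = 11110000 matches 11110xxx → 4-byte sequence.
Byte 1: 0xF0 = 11110000, payload 000 (3 bits).
Byte 2: 0x94 = 10010100 (10xxxxxx ✓), payload 010100.
Byte 3: 0xB4 = 10110100 (10xxxxxx ✓), payload 110100.
Byte 4: 0xAC = 10101100 (10xxxxxx ✓), payload 101100.
Concatenate: 000010100110100101100 = 0x14D2C (21 bits → U+14D2C).

U+14D2C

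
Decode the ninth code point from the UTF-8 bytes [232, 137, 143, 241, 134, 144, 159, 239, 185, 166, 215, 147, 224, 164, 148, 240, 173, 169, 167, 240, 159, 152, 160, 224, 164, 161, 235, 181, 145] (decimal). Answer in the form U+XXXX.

U+BD51

Offset 0: leading byte 0xE8 = 11101000 → 3-byte char #1 = E8 89 8F.
Offset 3: leading byte 0xF1 = 11110001 → 4-byte char #2 = F1 86 90 9F.
Offset 7: leading byte 0xEF = 11101111 → 3-byte char #3 = EF B9 A6.
Offset 10: leading byte 0xD7 = 11010111 → 2-byte char #4 = D7 93.
Offset 12: leading byte 0xE0 = 11100000 → 3-byte char #5 = E0 A4 94.
Offset 15: leading byte 0xF0 = 11110000 → 4-byte char #6 = F0 AD A9 A7.
Offset 19: leading byte 0xF0 = 11110000 → 4-byte char #7 = F0 9F 98 A0.
Offset 23: leading byte 0xE0 = 11100000 → 3-byte char #8 = E0 A4 A1.
Offset 26: leading byte 0xEB = 11101011 → 3-byte char #9 = EB B5 91.
Leading byte 0xEB = 11101011 matches 1110xxxx → 3-byte sequence.
Byte 1: 0xEB = 11101011, payload 1011 (4 bits).
Byte 2: 0xB5 = 10110101 (10xxxxxx ✓), payload 110101.
Byte 3: 0x91 = 10010001 (10xxxxxx ✓), payload 010001.
Concatenate: 1011110101010001 = 0xBD51 (16 bits → U+BD51).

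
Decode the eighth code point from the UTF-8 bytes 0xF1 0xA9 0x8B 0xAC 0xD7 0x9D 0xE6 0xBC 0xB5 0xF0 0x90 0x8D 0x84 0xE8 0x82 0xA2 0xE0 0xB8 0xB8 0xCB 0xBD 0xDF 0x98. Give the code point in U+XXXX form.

U+07D8

Offset 0: leading byte 0xF1 = 11110001 → 4-byte char #1 = F1 A9 8B AC.
Offset 4: leading byte 0xD7 = 11010111 → 2-byte char #2 = D7 9D.
Offset 6: leading byte 0xE6 = 11100110 → 3-byte char #3 = E6 BC B5.
Offset 9: leading byte 0xF0 = 11110000 → 4-byte char #4 = F0 90 8D 84.
Offset 13: leading byte 0xE8 = 11101000 → 3-byte char #5 = E8 82 A2.
Offset 16: leading byte 0xE0 = 11100000 → 3-byte char #6 = E0 B8 B8.
Offset 19: leading byte 0xCB = 11001011 → 2-byte char #7 = CB BD.
Offset 21: leading byte 0xDF = 11011111 → 2-byte char #8 = DF 98.
Leading byte 0xDF = 11011111 matches 110xxxxx → 2-byte sequence.
Byte 1: 0xDF = 11011111, payload 11111 (5 bits).
Byte 2: 0x98 = 10011000 (10xxxxxx ✓), payload 011000.
Concatenate: 11111011000 = 0x7D8 (11 bits → U+07D8).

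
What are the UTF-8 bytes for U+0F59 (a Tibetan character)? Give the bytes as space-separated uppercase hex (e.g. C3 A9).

U+0F59 = 0xF59 = 3929 decimal. In range U+0800–U+FFFF → 3-byte form: 1110xxxx 10xxxxxx 10xxxxxx.
Binary (16 bits): 0000111101011001.
Split 4+6+6: 0000 | 111101 | 011001.
Byte 1: 11100000 = 0xE0.
Byte 2: 10111101 = 0xBD.
Byte 3: 10011001 = 0x99.

E0 BD 99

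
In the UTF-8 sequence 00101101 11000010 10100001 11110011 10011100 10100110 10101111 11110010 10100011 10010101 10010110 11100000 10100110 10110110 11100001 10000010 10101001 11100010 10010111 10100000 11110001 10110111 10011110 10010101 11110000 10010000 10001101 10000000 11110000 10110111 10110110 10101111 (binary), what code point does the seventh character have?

U+25E0

Offset 0: leading byte 0x2D = 00101101 → 1-byte char #1 = 2D.
Offset 1: leading byte 0xC2 = 11000010 → 2-byte char #2 = C2 A1.
Offset 3: leading byte 0xF3 = 11110011 → 4-byte char #3 = F3 9C A6 AF.
Offset 7: leading byte 0xF2 = 11110010 → 4-byte char #4 = F2 A3 95 96.
Offset 11: leading byte 0xE0 = 11100000 → 3-byte char #5 = E0 A6 B6.
Offset 14: leading byte 0xE1 = 11100001 → 3-byte char #6 = E1 82 A9.
Offset 17: leading byte 0xE2 = 11100010 → 3-byte char #7 = E2 97 A0.
Leading byte 0xE2 = 11100010 matches 1110xxxx → 3-byte sequence.
Byte 1: 0xE2 = 11100010, payload 0010 (4 bits).
Byte 2: 0x97 = 10010111 (10xxxxxx ✓), payload 010111.
Byte 3: 0xA0 = 10100000 (10xxxxxx ✓), payload 100000.
Concatenate: 0010010111100000 = 0x25E0 (16 bits → U+25E0).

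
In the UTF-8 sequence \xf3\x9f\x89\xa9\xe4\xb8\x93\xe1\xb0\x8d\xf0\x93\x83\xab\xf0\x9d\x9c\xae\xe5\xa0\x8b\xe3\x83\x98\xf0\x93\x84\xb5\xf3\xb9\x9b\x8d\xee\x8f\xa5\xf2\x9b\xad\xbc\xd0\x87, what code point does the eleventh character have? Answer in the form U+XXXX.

U+9BB7C

Offset 0: leading byte 0xF3 = 11110011 → 4-byte char #1 = F3 9F 89 A9.
Offset 4: leading byte 0xE4 = 11100100 → 3-byte char #2 = E4 B8 93.
Offset 7: leading byte 0xE1 = 11100001 → 3-byte char #3 = E1 B0 8D.
Offset 10: leading byte 0xF0 = 11110000 → 4-byte char #4 = F0 93 83 AB.
Offset 14: leading byte 0xF0 = 11110000 → 4-byte char #5 = F0 9D 9C AE.
Offset 18: leading byte 0xE5 = 11100101 → 3-byte char #6 = E5 A0 8B.
Offset 21: leading byte 0xE3 = 11100011 → 3-byte char #7 = E3 83 98.
Offset 24: leading byte 0xF0 = 11110000 → 4-byte char #8 = F0 93 84 B5.
Offset 28: leading byte 0xF3 = 11110011 → 4-byte char #9 = F3 B9 9B 8D.
Offset 32: leading byte 0xEE = 11101110 → 3-byte char #10 = EE 8F A5.
Offset 35: leading byte 0xF2 = 11110010 → 4-byte char #11 = F2 9B AD BC.
Leading byte 0xF2 = 11110010 matches 11110xxx → 4-byte sequence.
Byte 1: 0xF2 = 11110010, payload 010 (3 bits).
Byte 2: 0x9B = 10011011 (10xxxxxx ✓), payload 011011.
Byte 3: 0xAD = 10101101 (10xxxxxx ✓), payload 101101.
Byte 4: 0xBC = 10111100 (10xxxxxx ✓), payload 111100.
Concatenate: 010011011101101111100 = 0x9BB7C (21 bits → U+9BB7C).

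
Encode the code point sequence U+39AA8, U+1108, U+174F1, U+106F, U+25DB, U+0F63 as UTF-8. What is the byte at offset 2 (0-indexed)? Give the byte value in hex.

U+39AA8 → 4-byte form F0 B9 AA A8 at offsets 0–3.
Offset 2 falls in char 1's range; it's byte 3 of F0 B9 AA A8 = 0xAA.

0xAA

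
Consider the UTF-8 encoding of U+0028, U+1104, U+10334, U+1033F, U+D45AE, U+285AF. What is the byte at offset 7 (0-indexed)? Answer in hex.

U+0028 → 1-byte form 28 at offsets 0–0.
U+1104 → 3-byte form E1 84 84 at offsets 1–3.
U+10334 → 4-byte form F0 90 8C B4 at offsets 4–7.
Offset 7 falls in char 3's range; it's byte 4 of F0 90 8C B4 = 0xB4.

0xB4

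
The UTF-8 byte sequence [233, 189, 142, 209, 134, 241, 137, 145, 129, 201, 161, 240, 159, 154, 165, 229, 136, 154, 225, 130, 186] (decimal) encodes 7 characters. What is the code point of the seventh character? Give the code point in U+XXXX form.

Offset 0: leading byte 0xE9 = 11101001 → 3-byte char #1 = E9 BD 8E.
Offset 3: leading byte 0xD1 = 11010001 → 2-byte char #2 = D1 86.
Offset 5: leading byte 0xF1 = 11110001 → 4-byte char #3 = F1 89 91 81.
Offset 9: leading byte 0xC9 = 11001001 → 2-byte char #4 = C9 A1.
Offset 11: leading byte 0xF0 = 11110000 → 4-byte char #5 = F0 9F 9A A5.
Offset 15: leading byte 0xE5 = 11100101 → 3-byte char #6 = E5 88 9A.
Offset 18: leading byte 0xE1 = 11100001 → 3-byte char #7 = E1 82 BA.
Leading byte 0xE1 = 11100001 matches 1110xxxx → 3-byte sequence.
Byte 1: 0xE1 = 11100001, payload 0001 (4 bits).
Byte 2: 0x82 = 10000010 (10xxxxxx ✓), payload 000010.
Byte 3: 0xBA = 10111010 (10xxxxxx ✓), payload 111010.
Concatenate: 0001000010111010 = 0x10BA (16 bits → U+10BA).

U+10BA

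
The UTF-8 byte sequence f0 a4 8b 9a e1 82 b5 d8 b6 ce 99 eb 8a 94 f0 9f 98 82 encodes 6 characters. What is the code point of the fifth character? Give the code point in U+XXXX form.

U+B294

Offset 0: leading byte 0xF0 = 11110000 → 4-byte char #1 = F0 A4 8B 9A.
Offset 4: leading byte 0xE1 = 11100001 → 3-byte char #2 = E1 82 B5.
Offset 7: leading byte 0xD8 = 11011000 → 2-byte char #3 = D8 B6.
Offset 9: leading byte 0xCE = 11001110 → 2-byte char #4 = CE 99.
Offset 11: leading byte 0xEB = 11101011 → 3-byte char #5 = EB 8A 94.
Leading byte 0xEB = 11101011 matches 1110xxxx → 3-byte sequence.
Byte 1: 0xEB = 11101011, payload 1011 (4 bits).
Byte 2: 0x8A = 10001010 (10xxxxxx ✓), payload 001010.
Byte 3: 0x94 = 10010100 (10xxxxxx ✓), payload 010100.
Concatenate: 1011001010010100 = 0xB294 (16 bits → U+B294).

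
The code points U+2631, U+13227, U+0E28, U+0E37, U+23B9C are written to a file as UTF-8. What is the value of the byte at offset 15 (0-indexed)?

0xAE

U+2631 → 3-byte form E2 98 B1 at offsets 0–2.
U+13227 → 4-byte form F0 93 88 A7 at offsets 3–6.
U+0E28 → 3-byte form E0 B8 A8 at offsets 7–9.
U+0E37 → 3-byte form E0 B8 B7 at offsets 10–12.
U+23B9C → 4-byte form F0 A3 AE 9C at offsets 13–16.
Offset 15 falls in char 5's range; it's byte 3 of F0 A3 AE 9C = 0xAE.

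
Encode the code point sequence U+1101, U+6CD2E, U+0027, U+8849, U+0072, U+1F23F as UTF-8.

E1 84 81 F1 AC B4 AE 27 E8 A1 89 72 F0 9F 88 BF

U+1101: 3-byte form → E1 84 81.
U+6CD2E: 4-byte form → F1 AC B4 AE.
U+0027: 1-byte form → 27.
U+8849: 3-byte form → E8 A1 89.
U+0072: 1-byte form → 72.
U+1F23F: 4-byte form → F0 9F 88 BF.
Concatenated (16 bytes): E1 84 81 F1 AC B4 AE 27 E8 A1 89 72 F0 9F 88 BF.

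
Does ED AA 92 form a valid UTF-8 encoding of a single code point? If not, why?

invalid (encodes a surrogate (U+D800–U+DFFF))

Structurally a 3-byte sequence; payload = 0xDA92.
But 0xDA92 is in U+D800–U+DFFF, the surrogate range. Surrogates are not Unicode scalar values and are forbidden in UTF-8.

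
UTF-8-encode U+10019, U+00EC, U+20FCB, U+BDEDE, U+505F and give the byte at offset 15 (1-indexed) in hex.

0xE5

1-indexed offset 15 is 0-indexed offset 14.
U+10019 → 4-byte form F0 90 80 99 at offsets 0–3.
U+00EC → 2-byte form C3 AC at offsets 4–5.
U+20FCB → 4-byte form F0 A0 BF 8B at offsets 6–9.
U+BDEDE → 4-byte form F2 BD BB 9E at offsets 10–13.
U+505F → 3-byte form E5 81 9F at offsets 14–16.
Offset 14 falls in char 5's range; it's byte 1 of E5 81 9F = 0xE5.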